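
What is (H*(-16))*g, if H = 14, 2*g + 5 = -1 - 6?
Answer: 1344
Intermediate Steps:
g = -6 (g = -5/2 + (-1 - 6)/2 = -5/2 + (½)*(-7) = -5/2 - 7/2 = -6)
(H*(-16))*g = (14*(-16))*(-6) = -224*(-6) = 1344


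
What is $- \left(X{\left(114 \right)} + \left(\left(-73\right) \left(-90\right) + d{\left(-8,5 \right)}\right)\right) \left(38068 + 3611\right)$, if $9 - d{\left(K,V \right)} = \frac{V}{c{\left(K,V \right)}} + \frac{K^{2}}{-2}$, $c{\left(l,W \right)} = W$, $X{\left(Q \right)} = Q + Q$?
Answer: $-285001002$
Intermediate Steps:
$X{\left(Q \right)} = 2 Q$
$d{\left(K,V \right)} = 8 + \frac{K^{2}}{2}$ ($d{\left(K,V \right)} = 9 - \left(\frac{V}{V} + \frac{K^{2}}{-2}\right) = 9 - \left(1 + K^{2} \left(- \frac{1}{2}\right)\right) = 9 - \left(1 - \frac{K^{2}}{2}\right) = 9 + \left(-1 + \frac{K^{2}}{2}\right) = 8 + \frac{K^{2}}{2}$)
$- \left(X{\left(114 \right)} + \left(\left(-73\right) \left(-90\right) + d{\left(-8,5 \right)}\right)\right) \left(38068 + 3611\right) = - \left(2 \cdot 114 + \left(\left(-73\right) \left(-90\right) + \left(8 + \frac{\left(-8\right)^{2}}{2}\right)\right)\right) \left(38068 + 3611\right) = - \left(228 + \left(6570 + \left(8 + \frac{1}{2} \cdot 64\right)\right)\right) 41679 = - \left(228 + \left(6570 + \left(8 + 32\right)\right)\right) 41679 = - \left(228 + \left(6570 + 40\right)\right) 41679 = - \left(228 + 6610\right) 41679 = - 6838 \cdot 41679 = \left(-1\right) 285001002 = -285001002$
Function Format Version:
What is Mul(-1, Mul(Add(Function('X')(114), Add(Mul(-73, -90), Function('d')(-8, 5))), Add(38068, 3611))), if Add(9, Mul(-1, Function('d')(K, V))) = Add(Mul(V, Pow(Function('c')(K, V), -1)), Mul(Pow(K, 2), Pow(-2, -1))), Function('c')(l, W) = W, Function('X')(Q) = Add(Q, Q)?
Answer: -285001002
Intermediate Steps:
Function('X')(Q) = Mul(2, Q)
Function('d')(K, V) = Add(8, Mul(Rational(1, 2), Pow(K, 2))) (Function('d')(K, V) = Add(9, Mul(-1, Add(Mul(V, Pow(V, -1)), Mul(Pow(K, 2), Pow(-2, -1))))) = Add(9, Mul(-1, Add(1, Mul(Pow(K, 2), Rational(-1, 2))))) = Add(9, Mul(-1, Add(1, Mul(Rational(-1, 2), Pow(K, 2))))) = Add(9, Add(-1, Mul(Rational(1, 2), Pow(K, 2)))) = Add(8, Mul(Rational(1, 2), Pow(K, 2))))
Mul(-1, Mul(Add(Function('X')(114), Add(Mul(-73, -90), Function('d')(-8, 5))), Add(38068, 3611))) = Mul(-1, Mul(Add(Mul(2, 114), Add(Mul(-73, -90), Add(8, Mul(Rational(1, 2), Pow(-8, 2))))), Add(38068, 3611))) = Mul(-1, Mul(Add(228, Add(6570, Add(8, Mul(Rational(1, 2), 64)))), 41679)) = Mul(-1, Mul(Add(228, Add(6570, Add(8, 32))), 41679)) = Mul(-1, Mul(Add(228, Add(6570, 40)), 41679)) = Mul(-1, Mul(Add(228, 6610), 41679)) = Mul(-1, Mul(6838, 41679)) = Mul(-1, 285001002) = -285001002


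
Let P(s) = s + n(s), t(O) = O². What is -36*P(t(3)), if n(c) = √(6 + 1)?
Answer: -324 - 36*√7 ≈ -419.25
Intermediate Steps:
n(c) = √7
P(s) = s + √7
-36*P(t(3)) = -36*(3² + √7) = -36*(9 + √7) = -324 - 36*√7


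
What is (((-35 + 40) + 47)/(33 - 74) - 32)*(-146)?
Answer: 199144/41 ≈ 4857.2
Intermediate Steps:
(((-35 + 40) + 47)/(33 - 74) - 32)*(-146) = ((5 + 47)/(-41) - 32)*(-146) = (52*(-1/41) - 32)*(-146) = (-52/41 - 32)*(-146) = -1364/41*(-146) = 199144/41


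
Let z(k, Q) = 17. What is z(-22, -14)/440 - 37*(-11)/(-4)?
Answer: -44753/440 ≈ -101.71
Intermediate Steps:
z(-22, -14)/440 - 37*(-11)/(-4) = 17/440 - 37*(-11)/(-4) = 17*(1/440) + 407*(-1/4) = 17/440 - 407/4 = -44753/440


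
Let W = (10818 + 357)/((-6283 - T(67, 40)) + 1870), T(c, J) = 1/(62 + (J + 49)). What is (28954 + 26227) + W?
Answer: 36768944459/666364 ≈ 55178.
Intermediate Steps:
T(c, J) = 1/(111 + J) (T(c, J) = 1/(62 + (49 + J)) = 1/(111 + J))
W = -1687425/666364 (W = (10818 + 357)/((-6283 - 1/(111 + 40)) + 1870) = 11175/((-6283 - 1/151) + 1870) = 11175/(-948734/151 + 1870) = 11175/(-666364/151) = 11175*(-151/666364) = -1687425/666364 ≈ -2.5323)
(28954 + 26227) + W = (28954 + 26227) - 1687425/666364 = 55181 - 1687425/666364 = 36768944459/666364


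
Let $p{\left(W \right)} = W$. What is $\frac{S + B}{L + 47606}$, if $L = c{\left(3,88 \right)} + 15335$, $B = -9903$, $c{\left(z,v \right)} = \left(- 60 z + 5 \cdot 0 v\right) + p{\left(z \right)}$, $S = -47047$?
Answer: $- \frac{1675}{1846} \approx -0.90737$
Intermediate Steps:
$c{\left(z,v \right)} = - 59 z$ ($c{\left(z,v \right)} = \left(- 60 z + 5 \cdot 0 v\right) + z = \left(- 60 z + 0 v\right) + z = \left(- 60 z + 0\right) + z = - 60 z + z = - 59 z$)
$L = 15158$ ($L = \left(-59\right) 3 + 15335 = -177 + 15335 = 15158$)
$\frac{S + B}{L + 47606} = \frac{-47047 - 9903}{15158 + 47606} = - \frac{56950}{62764} = \left(-56950\right) \frac{1}{62764} = - \frac{1675}{1846}$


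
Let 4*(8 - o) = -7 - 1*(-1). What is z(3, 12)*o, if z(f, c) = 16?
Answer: 152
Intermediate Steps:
o = 19/2 (o = 8 - (-7 - 1*(-1))/4 = 8 - (-7 + 1)/4 = 8 - ¼*(-6) = 8 + 3/2 = 19/2 ≈ 9.5000)
z(3, 12)*o = 16*(19/2) = 152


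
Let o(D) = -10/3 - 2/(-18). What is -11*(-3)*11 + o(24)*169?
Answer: -1634/9 ≈ -181.56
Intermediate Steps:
o(D) = -29/9 (o(D) = -10*⅓ - 2*(-1/18) = -10/3 + ⅑ = -29/9)
-11*(-3)*11 + o(24)*169 = -11*(-3)*11 - 29/9*169 = 33*11 - 4901/9 = 363 - 4901/9 = -1634/9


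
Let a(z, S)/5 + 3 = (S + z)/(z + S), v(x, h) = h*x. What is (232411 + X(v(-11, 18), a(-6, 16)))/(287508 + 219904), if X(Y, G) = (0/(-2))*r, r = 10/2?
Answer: 232411/507412 ≈ 0.45803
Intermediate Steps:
r = 5 (r = 10*(1/2) = 5)
a(z, S) = -10 (a(z, S) = -15 + 5*((S + z)/(z + S)) = -15 + 5*((S + z)/(S + z)) = -15 + 5*1 = -15 + 5 = -10)
X(Y, G) = 0 (X(Y, G) = (0/(-2))*5 = (0*(-1/2))*5 = 0*5 = 0)
(232411 + X(v(-11, 18), a(-6, 16)))/(287508 + 219904) = (232411 + 0)/(287508 + 219904) = 232411/507412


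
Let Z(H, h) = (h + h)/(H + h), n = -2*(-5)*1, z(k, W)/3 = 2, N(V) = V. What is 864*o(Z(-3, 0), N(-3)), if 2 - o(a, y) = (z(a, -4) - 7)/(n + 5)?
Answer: 8928/5 ≈ 1785.6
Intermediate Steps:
z(k, W) = 6 (z(k, W) = 3*2 = 6)
n = 10 (n = 10*1 = 10)
Z(H, h) = 2*h/(H + h) (Z(H, h) = (2*h)/(H + h) = 2*h/(H + h))
o(a, y) = 31/15 (o(a, y) = 2 - (6 - 7)/(10 + 5) = 2 - (-1)/15 = 2 - 1*(-1/15) = 2 + 1/15 = 31/15)
864*o(Z(-3, 0), N(-3)) = 864*(31/15) = 8928/5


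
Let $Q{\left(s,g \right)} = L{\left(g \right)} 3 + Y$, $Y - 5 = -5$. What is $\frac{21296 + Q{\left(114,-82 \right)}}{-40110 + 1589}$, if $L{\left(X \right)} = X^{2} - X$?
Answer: $- \frac{41714}{38521} \approx -1.0829$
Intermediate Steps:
$Y = 0$ ($Y = 5 - 5 = 0$)
$Q{\left(s,g \right)} = 3 g \left(-1 + g\right)$ ($Q{\left(s,g \right)} = g \left(-1 + g\right) 3 + 0 = 3 g \left(-1 + g\right) + 0 = 3 g \left(-1 + g\right)$)
$\frac{21296 + Q{\left(114,-82 \right)}}{-40110 + 1589} = \frac{21296 + 3 \left(-82\right) \left(-1 - 82\right)}{-40110 + 1589} = \frac{21296 + 3 \left(-82\right) \left(-83\right)}{-38521} = \left(21296 + 20418\right) \left(- \frac{1}{38521}\right) = 41714 \left(- \frac{1}{38521}\right) = - \frac{41714}{38521}$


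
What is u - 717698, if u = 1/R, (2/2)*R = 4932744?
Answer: -3540220503311/4932744 ≈ -7.1770e+5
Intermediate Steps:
R = 4932744
u = 1/4932744 ≈ 2.0273e-7
u - 717698 = 1/4932744 - 717698 = -3540220503311/4932744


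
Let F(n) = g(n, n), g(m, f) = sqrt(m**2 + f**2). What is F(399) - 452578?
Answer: -452578 + 399*sqrt(2) ≈ -4.5201e+5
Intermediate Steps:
g(m, f) = sqrt(f**2 + m**2)
F(n) = sqrt(2)*sqrt(n**2) (F(n) = sqrt(n**2 + n**2) = sqrt(2*n**2) = sqrt(2)*sqrt(n**2))
F(399) - 452578 = sqrt(2)*sqrt(399**2) - 452578 = sqrt(2)*sqrt(159201) - 452578 = sqrt(2)*399 - 452578 = 399*sqrt(2) - 452578 = -452578 + 399*sqrt(2)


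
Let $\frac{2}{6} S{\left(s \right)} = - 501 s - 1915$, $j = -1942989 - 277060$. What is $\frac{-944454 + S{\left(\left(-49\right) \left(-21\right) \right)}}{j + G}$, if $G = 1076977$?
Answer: $\frac{416131}{190512} \approx 2.1843$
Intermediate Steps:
$j = -2220049$
$S{\left(s \right)} = -5745 - 1503 s$ ($S{\left(s \right)} = 3 \left(- 501 s - 1915\right) = 3 \left(-1915 - 501 s\right) = -5745 - 1503 s$)
$\frac{-944454 + S{\left(\left(-49\right) \left(-21\right) \right)}}{j + G} = \frac{-944454 - \left(5745 + 1503 \left(\left(-49\right) \left(-21\right)\right)\right)}{-2220049 + 1076977} = \frac{-944454 - 1552332}{-1143072} = \left(-944454 - 1552332\right) \left(- \frac{1}{1143072}\right) = \left(-2496786\right) \left(- \frac{1}{1143072}\right) = \frac{416131}{190512}$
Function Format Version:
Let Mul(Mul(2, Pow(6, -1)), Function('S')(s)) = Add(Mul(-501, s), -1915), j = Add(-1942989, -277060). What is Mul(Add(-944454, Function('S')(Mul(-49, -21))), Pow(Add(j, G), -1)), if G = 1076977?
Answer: Rational(416131, 190512) ≈ 2.1843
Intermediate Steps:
j = -2220049
Function('S')(s) = Add(-5745, Mul(-1503, s)) (Function('S')(s) = Mul(3, Add(Mul(-501, s), -1915)) = Mul(3, Add(-1915, Mul(-501, s))) = Add(-5745, Mul(-1503, s)))
Mul(Add(-944454, Function('S')(Mul(-49, -21))), Pow(Add(j, G), -1)) = Mul(Add(-944454, Add(-5745, Mul(-1503, Mul(-49, -21)))), Pow(Add(-2220049, 1076977), -1)) = Mul(Add(-944454, Add(-5745, Mul(-1503, 1029))), Pow(-1143072, -1)) = Mul(Add(-944454, Add(-5745, -1546587)), Rational(-1, 1143072)) = Mul(Add(-944454, -1552332), Rational(-1, 1143072)) = Mul(-2496786, Rational(-1, 1143072)) = Rational(416131, 190512)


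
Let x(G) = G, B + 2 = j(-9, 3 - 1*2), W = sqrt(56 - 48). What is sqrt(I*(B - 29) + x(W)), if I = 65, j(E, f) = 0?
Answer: sqrt(-2015 + 2*sqrt(2)) ≈ 44.857*I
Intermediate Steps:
W = 2*sqrt(2) (W = sqrt(8) = 2*sqrt(2) ≈ 2.8284)
B = -2 (B = -2 + 0 = -2)
sqrt(I*(B - 29) + x(W)) = sqrt(65*(-2 - 29) + 2*sqrt(2)) = sqrt(65*(-31) + 2*sqrt(2)) = sqrt(-2015 + 2*sqrt(2))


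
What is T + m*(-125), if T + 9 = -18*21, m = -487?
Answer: 60488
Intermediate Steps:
T = -387 (T = -9 - 18*21 = -9 - 378 = -387)
T + m*(-125) = -387 - 487*(-125) = -387 + 60875 = 60488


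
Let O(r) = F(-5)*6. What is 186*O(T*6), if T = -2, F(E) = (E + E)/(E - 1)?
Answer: 1860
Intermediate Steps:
F(E) = 2*E/(-1 + E) (F(E) = (2*E)/(-1 + E) = 2*E/(-1 + E))
O(r) = 10 (O(r) = (2*(-5)/(-1 - 5))*6 = (2*(-5)/(-6))*6 = (2*(-5)*(-⅙))*6 = (5/3)*6 = 10)
186*O(T*6) = 186*10 = 1860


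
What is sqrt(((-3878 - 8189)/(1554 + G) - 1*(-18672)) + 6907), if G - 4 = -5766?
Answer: sqrt(28311555237)/1052 ≈ 159.94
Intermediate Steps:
G = -5762 (G = 4 - 5766 = -5762)
sqrt(((-3878 - 8189)/(1554 + G) - 1*(-18672)) + 6907) = sqrt(((-3878 - 8189)/(1554 - 5762) - 1*(-18672)) + 6907) = sqrt((-12067/(-4208) + 18672) + 6907) = sqrt((-12067*(-1/4208) + 18672) + 6907) = sqrt((12067/4208 + 18672) + 6907) = sqrt(78583843/4208 + 6907) = sqrt(107648499/4208) = sqrt(28311555237)/1052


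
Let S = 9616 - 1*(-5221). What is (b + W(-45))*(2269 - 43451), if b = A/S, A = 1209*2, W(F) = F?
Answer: 27396201954/14837 ≈ 1.8465e+6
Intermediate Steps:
A = 2418
S = 14837 (S = 9616 + 5221 = 14837)
b = 2418/14837 ≈ 0.16297
(b + W(-45))*(2269 - 43451) = (2418/14837 - 45)*(2269 - 43451) = -665247/14837*(-41182) = 27396201954/14837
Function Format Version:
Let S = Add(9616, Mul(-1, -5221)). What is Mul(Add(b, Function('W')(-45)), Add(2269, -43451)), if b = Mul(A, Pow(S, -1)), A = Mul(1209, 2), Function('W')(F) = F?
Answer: Rational(27396201954, 14837) ≈ 1.8465e+6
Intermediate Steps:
A = 2418
S = 14837 (S = Add(9616, 5221) = 14837)
b = Rational(2418, 14837) (b = Mul(2418, Pow(14837, -1)) = Mul(2418, Rational(1, 14837)) = Rational(2418, 14837) ≈ 0.16297)
Mul(Add(b, Function('W')(-45)), Add(2269, -43451)) = Mul(Add(Rational(2418, 14837), -45), Add(2269, -43451)) = Mul(Rational(-665247, 14837), -41182) = Rational(27396201954, 14837)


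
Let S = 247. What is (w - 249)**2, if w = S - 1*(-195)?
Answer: 37249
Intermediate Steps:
w = 442 (w = 247 - 1*(-195) = 247 + 195 = 442)
(w - 249)**2 = (442 - 249)**2 = 193**2 = 37249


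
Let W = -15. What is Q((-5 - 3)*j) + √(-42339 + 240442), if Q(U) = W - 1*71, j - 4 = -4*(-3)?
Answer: -86 + √198103 ≈ 359.09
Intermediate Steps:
j = 16 (j = 4 - 4*(-3) = 4 + 12 = 16)
Q(U) = -86 (Q(U) = -15 - 1*71 = -15 - 71 = -86)
Q((-5 - 3)*j) + √(-42339 + 240442) = -86 + √(-42339 + 240442) = -86 + √198103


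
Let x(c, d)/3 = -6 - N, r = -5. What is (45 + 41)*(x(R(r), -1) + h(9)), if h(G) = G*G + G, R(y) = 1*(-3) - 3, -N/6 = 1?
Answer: 7740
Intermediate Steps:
N = -6 (N = -6*1 = -6)
R(y) = -6 (R(y) = -3 - 3 = -6)
h(G) = G + G² (h(G) = G² + G = G + G²)
x(c, d) = 0 (x(c, d) = 3*(-6 - 1*(-6)) = 3*(-6 + 6) = 3*0 = 0)
(45 + 41)*(x(R(r), -1) + h(9)) = (45 + 41)*(0 + 9*(1 + 9)) = 86*(0 + 9*10) = 86*(0 + 90) = 86*90 = 7740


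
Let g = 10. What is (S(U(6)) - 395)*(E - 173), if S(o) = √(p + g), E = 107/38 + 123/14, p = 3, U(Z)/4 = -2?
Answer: 8479070/133 - 21466*√13/133 ≈ 63171.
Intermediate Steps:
U(Z) = -8 (U(Z) = 4*(-2) = -8)
E = 1543/133 (E = 107*(1/38) + 123*(1/14) = 107/38 + 123/14 = 1543/133 ≈ 11.602)
S(o) = √13 (S(o) = √(3 + 10) = √13)
(S(U(6)) - 395)*(E - 173) = (√13 - 395)*(1543/133 - 173) = (-395 + √13)*(-21466/133) = 8479070/133 - 21466*√13/133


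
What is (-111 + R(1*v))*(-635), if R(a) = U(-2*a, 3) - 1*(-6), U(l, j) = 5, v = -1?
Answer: 63500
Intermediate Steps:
R(a) = 11 (R(a) = 5 - 1*(-6) = 5 + 6 = 11)
(-111 + R(1*v))*(-635) = (-111 + 11)*(-635) = -100*(-635) = 63500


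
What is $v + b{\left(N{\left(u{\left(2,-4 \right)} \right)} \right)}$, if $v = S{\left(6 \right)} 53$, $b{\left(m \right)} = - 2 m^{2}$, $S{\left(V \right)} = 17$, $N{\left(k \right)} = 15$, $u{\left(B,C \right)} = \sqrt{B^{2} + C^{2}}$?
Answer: $451$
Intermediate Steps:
$v = 901$ ($v = 17 \cdot 53 = 901$)
$v + b{\left(N{\left(u{\left(2,-4 \right)} \right)} \right)} = 901 - 2 \cdot 15^{2} = 901 - 450 = 451$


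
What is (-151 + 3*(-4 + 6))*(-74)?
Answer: 10730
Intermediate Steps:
(-151 + 3*(-4 + 6))*(-74) = (-151 + 3*2)*(-74) = (-151 + 6)*(-74) = -145*(-74) = 10730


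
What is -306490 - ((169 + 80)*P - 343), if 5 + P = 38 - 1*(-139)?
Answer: -348975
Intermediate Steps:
P = 172 (P = -5 + (38 - 1*(-139)) = -5 + (38 + 139) = -5 + 177 = 172)
-306490 - ((169 + 80)*P - 343) = -306490 - ((169 + 80)*172 - 343) = -306490 - (249*172 - 343) = -306490 - (42828 - 343) = -306490 - 1*42485 = -306490 - 42485 = -348975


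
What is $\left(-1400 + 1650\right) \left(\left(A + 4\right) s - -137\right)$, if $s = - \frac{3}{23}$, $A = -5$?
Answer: $\frac{788500}{23} \approx 34283.0$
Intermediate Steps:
$s = - \frac{3}{23}$ ($s = \left(-3\right) \frac{1}{23} = - \frac{3}{23} \approx -0.13043$)
$\left(-1400 + 1650\right) \left(\left(A + 4\right) s - -137\right) = \left(-1400 + 1650\right) \left(\left(-5 + 4\right) \left(- \frac{3}{23}\right) - -137\right) = 250 \left(\left(-1\right) \left(- \frac{3}{23}\right) + \left(-1672 + 1809\right)\right) = 250 \left(\frac{3}{23} + 137\right) = 250 \cdot \frac{3154}{23} = \frac{788500}{23}$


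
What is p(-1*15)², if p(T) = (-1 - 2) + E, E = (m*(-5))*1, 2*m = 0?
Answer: 9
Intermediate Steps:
m = 0 (m = (½)*0 = 0)
E = 0 (E = (0*(-5))*1 = 0*1 = 0)
p(T) = -3 (p(T) = (-1 - 2) + 0 = -3 + 0 = -3)
p(-1*15)² = (-3)² = 9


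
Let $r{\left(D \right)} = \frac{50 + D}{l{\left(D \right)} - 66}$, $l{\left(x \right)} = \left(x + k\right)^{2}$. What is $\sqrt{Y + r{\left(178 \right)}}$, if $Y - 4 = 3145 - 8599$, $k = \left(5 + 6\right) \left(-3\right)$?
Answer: $\frac{i \sqrt{2394069482798}}{20959} \approx 73.824 i$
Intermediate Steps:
$k = -33$ ($k = 11 \left(-3\right) = -33$)
$Y = -5450$ ($Y = 4 + \left(3145 - 8599\right) = 4 - 5454 = -5450$)
$l{\left(x \right)} = \left(-33 + x\right)^{2}$ ($l{\left(x \right)} = \left(x - 33\right)^{2} = \left(-33 + x\right)^{2}$)
$r{\left(D \right)} = \frac{50 + D}{-66 + \left(-33 + D\right)^{2}}$ ($r{\left(D \right)} = \frac{50 + D}{\left(-33 + D\right)^{2} - 66} = \frac{50 + D}{-66 + \left(-33 + D\right)^{2}}$)
$\sqrt{Y + r{\left(178 \right)}} = \sqrt{-5450 + \frac{50 + 178}{-66 + \left(-33 + 178\right)^{2}}} = \sqrt{-5450 + \frac{1}{-66 + 145^{2}} \cdot 228} = \sqrt{-5450 + \frac{1}{-66 + 21025} \cdot 228} = \sqrt{-5450 + \frac{1}{20959} \cdot 228} = \sqrt{-5450 + \frac{228}{20959}} = \sqrt{- \frac{114226322}{20959}} = \frac{i \sqrt{2394069482798}}{20959}$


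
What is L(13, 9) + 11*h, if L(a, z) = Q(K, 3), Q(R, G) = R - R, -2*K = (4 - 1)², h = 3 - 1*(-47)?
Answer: 550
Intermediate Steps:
h = 50 (h = 3 + 47 = 50)
K = -9/2 (K = -(4 - 1)²/2 = -½*3² = -½*9 = -9/2 ≈ -4.5000)
Q(R, G) = 0
L(a, z) = 0
L(13, 9) + 11*h = 0 + 11*50 = 0 + 550 = 550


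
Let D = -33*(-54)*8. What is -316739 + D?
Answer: -302483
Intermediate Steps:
D = 14256 (D = 1782*8 = 14256)
-316739 + D = -316739 + 14256 = -302483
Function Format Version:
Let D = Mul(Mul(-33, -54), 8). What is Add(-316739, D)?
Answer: -302483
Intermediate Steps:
D = 14256 (D = Mul(1782, 8) = 14256)
Add(-316739, D) = Add(-316739, 14256) = -302483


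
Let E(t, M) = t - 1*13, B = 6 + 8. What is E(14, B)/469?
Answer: 1/469 ≈ 0.0021322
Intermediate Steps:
B = 14
E(t, M) = -13 + t (E(t, M) = t - 13 = -13 + t)
E(14, B)/469 = (-13 + 14)/469 = 1*(1/469) = 1/469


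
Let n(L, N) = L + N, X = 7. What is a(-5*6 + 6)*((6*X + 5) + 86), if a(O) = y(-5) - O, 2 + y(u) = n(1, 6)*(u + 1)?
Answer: -798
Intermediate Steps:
y(u) = 5 + 7*u (y(u) = -2 + (1 + 6)*(u + 1) = -2 + 7*(1 + u) = -2 + (7 + 7*u) = 5 + 7*u)
a(O) = -30 - O (a(O) = (5 + 7*(-5)) - O = (5 - 35) - O = -30 - O)
a(-5*6 + 6)*((6*X + 5) + 86) = (-30 - (-5*6 + 6))*((6*7 + 5) + 86) = (-30 - (-30 + 6))*((42 + 5) + 86) = (-30 - 1*(-24))*(47 + 86) = (-30 + 24)*133 = -6*133 = -798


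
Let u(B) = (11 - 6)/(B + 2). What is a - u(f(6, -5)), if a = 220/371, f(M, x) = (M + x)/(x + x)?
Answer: -14370/7049 ≈ -2.0386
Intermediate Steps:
f(M, x) = (M + x)/(2*x) (f(M, x) = (M + x)/((2*x)) = (M + x)*(1/(2*x)) = (M + x)/(2*x))
u(B) = 5/(2 + B)
a = 220/371 (a = 220*(1/371) = 220/371 ≈ 0.59299)
a - u(f(6, -5)) = 220/371 - 5/(2 + (½)*(6 - 5)/(-5)) = 220/371 - 5/(2 + (½)*(-⅕)*1) = 220/371 - 5/(2 - ⅒) = 220/371 - 5/19/10 = 220/371 - 5*10/19 = 220/371 - 1*50/19 = 220/371 - 50/19 = -14370/7049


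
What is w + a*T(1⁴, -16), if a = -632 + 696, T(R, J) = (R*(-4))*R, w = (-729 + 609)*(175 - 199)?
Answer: 2624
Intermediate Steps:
w = 2880 (w = -120*(-24) = 2880)
T(R, J) = -4*R² (T(R, J) = (-4*R)*R = -4*R²)
a = 64
w + a*T(1⁴, -16) = 2880 + 64*(-4*(1⁴)²) = 2880 + 64*(-4*1²) = 2880 + 64*(-4*1) = 2880 + 64*(-4) = 2880 - 256 = 2624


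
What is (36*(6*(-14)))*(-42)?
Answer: 127008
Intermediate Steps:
(36*(6*(-14)))*(-42) = (36*(-84))*(-42) = -3024*(-42) = 127008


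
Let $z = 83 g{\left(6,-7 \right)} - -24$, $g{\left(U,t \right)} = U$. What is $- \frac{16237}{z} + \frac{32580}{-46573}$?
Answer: $- \frac{773212561}{24311106} \approx -31.805$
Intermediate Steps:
$z = 522$ ($z = 83 \cdot 6 - -24 = 498 + 24 = 522$)
$- \frac{16237}{z} + \frac{32580}{-46573} = - \frac{16237}{522} + \frac{32580}{-46573} = \left(-16237\right) \frac{1}{522} + 32580 \left(- \frac{1}{46573}\right) = - \frac{16237}{522} - \frac{32580}{46573} = - \frac{773212561}{24311106}$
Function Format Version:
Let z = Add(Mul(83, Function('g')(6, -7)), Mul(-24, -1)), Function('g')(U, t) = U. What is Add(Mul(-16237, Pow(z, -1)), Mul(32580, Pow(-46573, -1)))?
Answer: Rational(-773212561, 24311106) ≈ -31.805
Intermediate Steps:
z = 522 (z = Add(Mul(83, 6), Mul(-24, -1)) = Add(498, 24) = 522)
Add(Mul(-16237, Pow(z, -1)), Mul(32580, Pow(-46573, -1))) = Add(Mul(-16237, Pow(522, -1)), Mul(32580, Pow(-46573, -1))) = Add(Mul(-16237, Rational(1, 522)), Mul(32580, Rational(-1, 46573))) = Add(Rational(-16237, 522), Rational(-32580, 46573)) = Rational(-773212561, 24311106)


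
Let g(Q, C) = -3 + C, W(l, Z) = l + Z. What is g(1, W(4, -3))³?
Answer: -8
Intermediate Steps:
W(l, Z) = Z + l
g(1, W(4, -3))³ = (-3 + (-3 + 4))³ = (-3 + 1)³ = (-2)³ = -8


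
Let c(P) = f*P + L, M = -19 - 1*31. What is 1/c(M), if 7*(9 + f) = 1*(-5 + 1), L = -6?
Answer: 7/3308 ≈ 0.0021161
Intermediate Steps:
f = -67/7 (f = -9 + (1*(-5 + 1))/7 = -9 + (1*(-4))/7 = -9 + (⅐)*(-4) = -9 - 4/7 = -67/7 ≈ -9.5714)
M = -50 (M = -19 - 31 = -50)
c(P) = -6 - 67*P/7 (c(P) = -67*P/7 - 6 = -6 - 67*P/7)
1/c(M) = 1/(-6 - 67/7*(-50)) = 1/(-6 + 3350/7) = 1/(3308/7) = 7/3308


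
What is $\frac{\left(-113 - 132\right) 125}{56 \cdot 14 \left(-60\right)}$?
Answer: $\frac{125}{192} \approx 0.65104$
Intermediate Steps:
$\frac{\left(-113 - 132\right) 125}{56 \cdot 14 \left(-60\right)} = \frac{\left(-245\right) 125}{56 \left(-840\right)} = - \frac{30625}{-47040} = \left(-30625\right) \left(- \frac{1}{47040}\right) = \frac{125}{192}$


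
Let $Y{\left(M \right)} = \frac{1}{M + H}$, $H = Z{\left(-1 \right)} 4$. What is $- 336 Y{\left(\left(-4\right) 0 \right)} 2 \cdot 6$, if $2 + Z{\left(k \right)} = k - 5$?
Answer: $126$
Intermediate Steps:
$Z{\left(k \right)} = -7 + k$ ($Z{\left(k \right)} = -2 + \left(k - 5\right) = -2 + \left(-5 + k\right) = -7 + k$)
$H = -32$ ($H = \left(-7 - 1\right) 4 = \left(-8\right) 4 = -32$)
$Y{\left(M \right)} = \frac{1}{-32 + M}$ ($Y{\left(M \right)} = \frac{1}{M - 32} = \frac{1}{-32 + M}$)
$- 336 Y{\left(\left(-4\right) 0 \right)} 2 \cdot 6 = - 336 \frac{1}{-32 - 0} \cdot 2 \cdot 6 = - 336 \frac{1}{-32 + 0} \cdot 2 \cdot 6 = - 336 \frac{1}{-32} \cdot 2 \cdot 6 = - 336 \left(- \frac{1}{32}\right) 2 \cdot 6 = - 336 \left(\left(- \frac{1}{16}\right) 6\right) = \left(-336\right) \left(- \frac{3}{8}\right) = 126$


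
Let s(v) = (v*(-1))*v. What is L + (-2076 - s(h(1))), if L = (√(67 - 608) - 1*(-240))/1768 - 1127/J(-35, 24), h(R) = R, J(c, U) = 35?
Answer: -2328306/1105 + I*√541/1768 ≈ -2107.1 + 0.013156*I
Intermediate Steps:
s(v) = -v² (s(v) = (-v)*v = -v²)
L = -35431/1105 + I*√541/1768 (L = (√(67 - 608) - 1*(-240))/1768 - 1127/35 = (√(-541) + 240)*(1/1768) - 1127*1/35 = (I*√541 + 240)*(1/1768) - 161/5 = (240 + I*√541)*(1/1768) - 161/5 = (30/221 + I*√541/1768) - 161/5 = -35431/1105 + I*√541/1768 ≈ -32.064 + 0.013156*I)
L + (-2076 - s(h(1))) = (-35431/1105 + I*√541/1768) + (-2076 - (-1)*1²) = (-35431/1105 + I*√541/1768) + (-2076 - (-1)) = (-35431/1105 + I*√541/1768) + (-2076 - 1*(-1)) = (-35431/1105 + I*√541/1768) + (-2076 + 1) = (-35431/1105 + I*√541/1768) - 2075 = -2328306/1105 + I*√541/1768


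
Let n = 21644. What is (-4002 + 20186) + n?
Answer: 37828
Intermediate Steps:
(-4002 + 20186) + n = (-4002 + 20186) + 21644 = 16184 + 21644 = 37828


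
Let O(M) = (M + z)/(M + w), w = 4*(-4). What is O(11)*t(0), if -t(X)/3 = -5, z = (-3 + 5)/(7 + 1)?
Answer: -135/4 ≈ -33.750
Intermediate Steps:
z = ¼ (z = 2/8 = 2*(⅛) = ¼ ≈ 0.25000)
t(X) = 15 (t(X) = -3*(-5) = 15)
w = -16
O(M) = (¼ + M)/(-16 + M) (O(M) = (M + ¼)/(M - 16) = (¼ + M)/(-16 + M))
O(11)*t(0) = ((¼ + 11)/(-16 + 11))*15 = ((45/4)/(-5))*15 = -⅕*45/4*15 = -9/4*15 = -135/4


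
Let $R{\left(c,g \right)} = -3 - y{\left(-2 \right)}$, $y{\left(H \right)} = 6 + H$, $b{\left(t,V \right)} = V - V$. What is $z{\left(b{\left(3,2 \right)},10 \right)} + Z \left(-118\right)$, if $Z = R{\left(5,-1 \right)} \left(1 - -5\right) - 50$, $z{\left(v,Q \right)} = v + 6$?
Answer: $10862$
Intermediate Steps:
$b{\left(t,V \right)} = 0$
$z{\left(v,Q \right)} = 6 + v$
$R{\left(c,g \right)} = -7$ ($R{\left(c,g \right)} = -3 - \left(6 - 2\right) = -3 - 4 = -7$)
$Z = -92$ ($Z = - 7 \left(1 - -5\right) - 50 = - 7 \left(1 + 5\right) - 50 = \left(-7\right) 6 - 50 = -42 - 50 = -92$)
$z{\left(b{\left(3,2 \right)},10 \right)} + Z \left(-118\right) = \left(6 + 0\right) - -10856 = 6 + 10856 = 10862$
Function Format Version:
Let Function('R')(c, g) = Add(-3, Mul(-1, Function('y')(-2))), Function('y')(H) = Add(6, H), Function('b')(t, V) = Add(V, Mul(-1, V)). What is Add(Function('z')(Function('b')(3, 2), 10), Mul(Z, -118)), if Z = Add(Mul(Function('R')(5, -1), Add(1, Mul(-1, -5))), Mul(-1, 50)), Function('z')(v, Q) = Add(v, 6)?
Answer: 10862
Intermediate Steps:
Function('b')(t, V) = 0
Function('z')(v, Q) = Add(6, v)
Function('R')(c, g) = -7 (Function('R')(c, g) = Add(-3, Mul(-1, Add(6, -2))) = Add(-3, Mul(-1, 4)) = Add(-3, -4) = -7)
Z = -92 (Z = Add(Mul(-7, Add(1, Mul(-1, -5))), Mul(-1, 50)) = Add(Mul(-7, Add(1, 5)), -50) = Add(Mul(-7, 6), -50) = Add(-42, -50) = -92)
Add(Function('z')(Function('b')(3, 2), 10), Mul(Z, -118)) = Add(Add(6, 0), Mul(-92, -118)) = Add(6, 10856) = 10862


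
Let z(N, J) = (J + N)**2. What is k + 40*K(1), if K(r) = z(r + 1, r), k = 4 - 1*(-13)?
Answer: 377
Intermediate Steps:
k = 17 (k = 4 + 13 = 17)
K(r) = (1 + 2*r)**2 (K(r) = (r + (r + 1))**2 = (r + (1 + r))**2 = (1 + 2*r)**2)
k + 40*K(1) = 17 + 40*(1 + 2*1)**2 = 17 + 40*(1 + 2)**2 = 17 + 40*3**2 = 17 + 40*9 = 17 + 360 = 377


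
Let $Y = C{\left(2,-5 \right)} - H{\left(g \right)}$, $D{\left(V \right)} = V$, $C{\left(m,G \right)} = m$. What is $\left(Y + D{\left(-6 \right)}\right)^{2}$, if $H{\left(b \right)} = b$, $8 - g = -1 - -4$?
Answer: $81$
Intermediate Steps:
$g = 5$ ($g = 8 - \left(-1 - -4\right) = 8 - \left(-1 + 4\right) = 8 - 3 = 5$)
$Y = -3$ ($Y = 2 - 5 = -3$)
$\left(Y + D{\left(-6 \right)}\right)^{2} = \left(-3 - 6\right)^{2} = \left(-9\right)^{2} = 81$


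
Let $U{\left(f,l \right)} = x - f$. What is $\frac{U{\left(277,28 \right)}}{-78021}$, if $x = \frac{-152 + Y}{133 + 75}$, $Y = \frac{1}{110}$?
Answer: $\frac{6354479}{1785120480} \approx 0.0035597$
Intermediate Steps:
$Y = \frac{1}{110} \approx 0.0090909$
$x = - \frac{16719}{22880}$ ($x = \frac{-152 + \frac{1}{110}}{133 + 75} = - \frac{16719}{110 \cdot 208} = \left(- \frac{16719}{110}\right) \frac{1}{208} = - \frac{16719}{22880} \approx -0.73073$)
$U{\left(f,l \right)} = - \frac{16719}{22880} - f$
$\frac{U{\left(277,28 \right)}}{-78021} = \frac{- \frac{16719}{22880} - 277}{-78021} = \left(- \frac{16719}{22880} - 277\right) \left(- \frac{1}{78021}\right) = \left(- \frac{6354479}{22880}\right) \left(- \frac{1}{78021}\right) = \frac{6354479}{1785120480}$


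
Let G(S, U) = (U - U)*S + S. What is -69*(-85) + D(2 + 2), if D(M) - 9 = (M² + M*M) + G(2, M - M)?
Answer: 5908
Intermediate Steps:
G(S, U) = S (G(S, U) = 0*S + S = 0 + S = S)
D(M) = 11 + 2*M² (D(M) = 9 + ((M² + M*M) + 2) = 9 + ((M² + M²) + 2) = 9 + (2*M² + 2) = 9 + (2 + 2*M²) = 11 + 2*M²)
-69*(-85) + D(2 + 2) = -69*(-85) + (11 + 2*(2 + 2)²) = 5865 + (11 + 2*4²) = 5865 + (11 + 2*16) = 5865 + (11 + 32) = 5865 + 43 = 5908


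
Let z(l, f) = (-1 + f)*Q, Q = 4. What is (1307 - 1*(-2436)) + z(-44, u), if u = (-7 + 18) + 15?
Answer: 3843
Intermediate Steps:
u = 26 (u = 11 + 15 = 26)
z(l, f) = -4 + 4*f (z(l, f) = (-1 + f)*4 = -4 + 4*f)
(1307 - 1*(-2436)) + z(-44, u) = (1307 - 1*(-2436)) + (-4 + 4*26) = (1307 + 2436) + (-4 + 104) = 3743 + 100 = 3843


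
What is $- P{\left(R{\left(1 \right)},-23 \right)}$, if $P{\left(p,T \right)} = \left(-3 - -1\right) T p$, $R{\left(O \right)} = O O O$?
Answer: $-46$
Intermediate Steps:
$R{\left(O \right)} = O^{3}$ ($R{\left(O \right)} = O^{2} O = O^{3}$)
$P{\left(p,T \right)} = - 2 T p$ ($P{\left(p,T \right)} = \left(-3 + 1\right) T p = - 2 T p$)
$- P{\left(R{\left(1 \right)},-23 \right)} = - \left(-2\right) \left(-23\right) 1^{3} = - \left(-2\right) \left(-23\right) 1 = \left(-1\right) 46 = -46$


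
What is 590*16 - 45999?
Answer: -36559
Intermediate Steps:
590*16 - 45999 = 9440 - 45999 = -36559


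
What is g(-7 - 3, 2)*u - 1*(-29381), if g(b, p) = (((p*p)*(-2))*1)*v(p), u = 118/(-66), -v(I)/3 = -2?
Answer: 324135/11 ≈ 29467.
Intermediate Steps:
v(I) = 6 (v(I) = -3*(-2) = 6)
u = -59/33 (u = 118*(-1/66) = -59/33 ≈ -1.7879)
g(b, p) = -12*p**2 (g(b, p) = (((p*p)*(-2))*1)*6 = ((p**2*(-2))*1)*6 = (-2*p**2*1)*6 = -2*p**2*6 = -12*p**2)
g(-7 - 3, 2)*u - 1*(-29381) = -12*2**2*(-59/33) - 1*(-29381) = -12*4*(-59/33) + 29381 = -48*(-59/33) + 29381 = 944/11 + 29381 = 324135/11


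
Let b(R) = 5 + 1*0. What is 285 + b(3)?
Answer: 290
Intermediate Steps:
b(R) = 5 (b(R) = 5 + 0 = 5)
285 + b(3) = 285 + 5 = 290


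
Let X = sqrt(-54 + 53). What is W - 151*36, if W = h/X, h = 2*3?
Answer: -5436 - 6*I ≈ -5436.0 - 6.0*I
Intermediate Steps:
X = I (X = sqrt(-1) = I ≈ 1.0*I)
h = 6
W = -6*I (W = 6/I = 6*(-I) = -6*I ≈ -6.0*I)
W - 151*36 = -6*I - 151*36 = -6*I - 5436 = -5436 - 6*I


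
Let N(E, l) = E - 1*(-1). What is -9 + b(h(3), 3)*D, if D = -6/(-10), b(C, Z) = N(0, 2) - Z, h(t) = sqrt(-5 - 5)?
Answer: -51/5 ≈ -10.200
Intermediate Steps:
N(E, l) = 1 + E (N(E, l) = E + 1 = 1 + E)
h(t) = I*sqrt(10) (h(t) = sqrt(-10) = I*sqrt(10))
b(C, Z) = 1 - Z (b(C, Z) = (1 + 0) - Z = 1 - Z)
D = 3/5 (D = -6*(-1/10) = 3/5 ≈ 0.60000)
-9 + b(h(3), 3)*D = -9 + (1 - 1*3)*(3/5) = -9 + (1 - 3)*(3/5) = -9 - 2*3/5 = -9 - 6/5 = -51/5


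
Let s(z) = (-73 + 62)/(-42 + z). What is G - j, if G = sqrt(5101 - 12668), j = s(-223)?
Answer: -11/265 + I*sqrt(7567) ≈ -0.041509 + 86.989*I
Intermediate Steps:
s(z) = -11/(-42 + z)
j = 11/265 (j = -11/(-42 - 223) = -11/(-265) = -11*(-1/265) = 11/265 ≈ 0.041509)
G = I*sqrt(7567) (G = sqrt(-7567) = I*sqrt(7567) ≈ 86.989*I)
G - j = I*sqrt(7567) - 1*11/265 = I*sqrt(7567) - 11/265 = -11/265 + I*sqrt(7567)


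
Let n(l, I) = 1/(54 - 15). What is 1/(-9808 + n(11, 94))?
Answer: -39/382511 ≈ -0.00010196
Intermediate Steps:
n(l, I) = 1/39
1/(-9808 + n(11, 94)) = 1/(-9808 + 1/39) = 1/(-382511/39) = -39/382511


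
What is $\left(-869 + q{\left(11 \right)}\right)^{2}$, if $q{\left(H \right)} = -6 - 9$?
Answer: $781456$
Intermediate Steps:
$q{\left(H \right)} = -15$
$\left(-869 + q{\left(11 \right)}\right)^{2} = \left(-869 - 15\right)^{2} = \left(-884\right)^{2} = 781456$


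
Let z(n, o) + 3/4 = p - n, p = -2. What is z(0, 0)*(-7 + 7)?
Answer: 0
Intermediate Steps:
z(n, o) = -11/4 - n (z(n, o) = -¾ + (-2 - n) = -11/4 - n)
z(0, 0)*(-7 + 7) = (-11/4 - 1*0)*(-7 + 7) = (-11/4 + 0)*0 = -11/4*0 = 0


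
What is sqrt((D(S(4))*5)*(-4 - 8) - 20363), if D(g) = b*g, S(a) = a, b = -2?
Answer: I*sqrt(19883) ≈ 141.01*I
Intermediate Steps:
D(g) = -2*g
sqrt((D(S(4))*5)*(-4 - 8) - 20363) = sqrt((-2*4*5)*(-4 - 8) - 20363) = sqrt(-8*5*(-12) - 20363) = sqrt(-40*(-12) - 20363) = sqrt(480 - 20363) = sqrt(-19883) = I*sqrt(19883)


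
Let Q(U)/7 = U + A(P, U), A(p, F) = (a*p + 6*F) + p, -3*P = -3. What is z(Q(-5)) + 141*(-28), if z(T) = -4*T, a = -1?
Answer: -2968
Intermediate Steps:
P = 1 (P = -⅓*(-3) = 1)
A(p, F) = 6*F (A(p, F) = (-p + 6*F) + p = 6*F)
Q(U) = 49*U (Q(U) = 7*(U + 6*U) = 7*(7*U) = 49*U)
z(Q(-5)) + 141*(-28) = -196*(-5) + 141*(-28) = -4*(-245) - 3948 = 980 - 3948 = -2968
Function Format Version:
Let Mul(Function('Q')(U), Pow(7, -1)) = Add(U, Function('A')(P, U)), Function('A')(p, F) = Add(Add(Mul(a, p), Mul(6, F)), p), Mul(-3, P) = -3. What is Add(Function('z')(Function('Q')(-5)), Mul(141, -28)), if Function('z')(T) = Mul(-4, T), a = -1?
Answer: -2968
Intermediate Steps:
P = 1 (P = Mul(Rational(-1, 3), -3) = 1)
Function('A')(p, F) = Mul(6, F) (Function('A')(p, F) = Add(Add(Mul(-1, p), Mul(6, F)), p) = Mul(6, F))
Function('Q')(U) = Mul(49, U) (Function('Q')(U) = Mul(7, Add(U, Mul(6, U))) = Mul(7, Mul(7, U)) = Mul(49, U))
Add(Function('z')(Function('Q')(-5)), Mul(141, -28)) = Add(Mul(-4, Mul(49, -5)), Mul(141, -28)) = Add(Mul(-4, -245), -3948) = Add(980, -3948) = -2968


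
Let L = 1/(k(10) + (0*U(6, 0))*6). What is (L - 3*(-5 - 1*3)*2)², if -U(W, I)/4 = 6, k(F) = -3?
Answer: 20449/9 ≈ 2272.1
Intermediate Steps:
U(W, I) = -24 (U(W, I) = -4*6 = -24)
L = -⅓ (L = 1/(-3 + (0*(-24))*6) = 1/(-3 + 0*6) = 1/(-3 + 0) = 1/(-3) = -⅓ ≈ -0.33333)
(L - 3*(-5 - 1*3)*2)² = (-⅓ - 3*(-5 - 1*3)*2)² = (-⅓ - 3*(-5 - 3)*2)² = (-⅓ - 3*(-8)*2)² = (-⅓ + 24*2)² = (-⅓ + 48)² = (143/3)² = 20449/9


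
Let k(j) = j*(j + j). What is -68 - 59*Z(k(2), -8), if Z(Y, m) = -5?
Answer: 227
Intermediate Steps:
k(j) = 2*j**2 (k(j) = j*(2*j) = 2*j**2)
-68 - 59*Z(k(2), -8) = -68 - 59*(-5) = -68 + 295 = 227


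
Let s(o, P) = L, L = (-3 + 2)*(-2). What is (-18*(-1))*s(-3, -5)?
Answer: 36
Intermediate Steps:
L = 2 (L = -1*(-2) = 2)
s(o, P) = 2
(-18*(-1))*s(-3, -5) = -18*(-1)*2 = 18*2 = 36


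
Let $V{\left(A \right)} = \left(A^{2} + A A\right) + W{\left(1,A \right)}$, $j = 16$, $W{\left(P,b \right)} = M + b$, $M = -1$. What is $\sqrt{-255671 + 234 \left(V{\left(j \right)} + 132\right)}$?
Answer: $i \sqrt{101465} \approx 318.54 i$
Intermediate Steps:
$W{\left(P,b \right)} = -1 + b$
$V{\left(A \right)} = -1 + A + 2 A^{2}$ ($V{\left(A \right)} = \left(A^{2} + A A\right) + \left(-1 + A\right) = \left(A^{2} + A^{2}\right) + \left(-1 + A\right) = 2 A^{2} + \left(-1 + A\right) = -1 + A + 2 A^{2}$)
$\sqrt{-255671 + 234 \left(V{\left(j \right)} + 132\right)} = \sqrt{-255671 + 234 \left(\left(-1 + 16 + 2 \cdot 16^{2}\right) + 132\right)} = \sqrt{-255671 + 234 \left(\left(-1 + 16 + 2 \cdot 256\right) + 132\right)} = \sqrt{-255671 + 234 \left(\left(-1 + 16 + 512\right) + 132\right)} = \sqrt{-255671 + 234 \left(527 + 132\right)} = \sqrt{-255671 + 234 \cdot 659} = \sqrt{-255671 + 154206} = \sqrt{-101465} = i \sqrt{101465}$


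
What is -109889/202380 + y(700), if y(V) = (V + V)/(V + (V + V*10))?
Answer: -76159/202380 ≈ -0.37632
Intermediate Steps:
y(V) = ⅙ (y(V) = (2*V)/(V + (V + 10*V)) = (2*V)/(V + 11*V) = (2*V)/((12*V)) = (2*V)*(1/(12*V)) = ⅙)
-109889/202380 + y(700) = -109889/202380 + ⅙ = -76159/202380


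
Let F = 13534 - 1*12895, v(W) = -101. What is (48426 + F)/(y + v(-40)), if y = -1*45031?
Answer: -16355/15044 ≈ -1.0871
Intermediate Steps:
y = -45031
F = 639 (F = 13534 - 12895 = 639)
(48426 + F)/(y + v(-40)) = (48426 + 639)/(-45031 - 101) = 49065/(-45132) = 49065*(-1/45132) = -16355/15044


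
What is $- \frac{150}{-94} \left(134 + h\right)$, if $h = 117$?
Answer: $\frac{18825}{47} \approx 400.53$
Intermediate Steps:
$- \frac{150}{-94} \left(134 + h\right) = - \frac{150}{-94} \left(134 + 117\right) = \left(-150\right) \left(- \frac{1}{94}\right) 251 = \frac{75}{47} \cdot 251 = \frac{18825}{47}$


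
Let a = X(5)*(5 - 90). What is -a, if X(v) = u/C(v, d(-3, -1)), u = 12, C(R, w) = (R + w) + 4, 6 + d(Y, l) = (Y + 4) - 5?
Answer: -1020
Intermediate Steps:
d(Y, l) = -7 + Y (d(Y, l) = -6 + ((Y + 4) - 5) = -6 + ((4 + Y) - 5) = -6 + (-1 + Y) = -7 + Y)
C(R, w) = 4 + R + w
X(v) = 12/(-6 + v) (X(v) = 12/(4 + v + (-7 - 3)) = 12/(4 + v - 10) = 12/(-6 + v))
a = 1020 (a = (12/(-6 + 5))*(5 - 90) = (12/(-1))*(-85) = (12*(-1))*(-85) = -12*(-85) = 1020)
-a = -1*1020 = -1020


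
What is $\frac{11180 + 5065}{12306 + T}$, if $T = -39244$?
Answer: $- \frac{16245}{26938} \approx -0.60305$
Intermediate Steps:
$\frac{11180 + 5065}{12306 + T} = \frac{11180 + 5065}{12306 - 39244} = \frac{16245}{-26938} = 16245 \left(- \frac{1}{26938}\right) = - \frac{16245}{26938}$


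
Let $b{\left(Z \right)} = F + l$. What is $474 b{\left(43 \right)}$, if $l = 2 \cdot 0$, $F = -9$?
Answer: $-4266$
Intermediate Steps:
$l = 0$
$b{\left(Z \right)} = -9$ ($b{\left(Z \right)} = -9 + 0 = -9$)
$474 b{\left(43 \right)} = 474 \left(-9\right) = -4266$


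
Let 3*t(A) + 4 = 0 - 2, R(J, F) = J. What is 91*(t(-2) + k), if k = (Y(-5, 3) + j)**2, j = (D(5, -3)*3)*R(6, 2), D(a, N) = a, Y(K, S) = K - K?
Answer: 736918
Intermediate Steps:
Y(K, S) = 0
j = 90 (j = (5*3)*6 = 15*6 = 90)
k = 8100 (k = (0 + 90)**2 = 90**2 = 8100)
t(A) = -2 (t(A) = -4/3 + (0 - 2)/3 = -4/3 + (1/3)*(-2) = -4/3 - 2/3 = -2)
91*(t(-2) + k) = 91*(-2 + 8100) = 91*8098 = 736918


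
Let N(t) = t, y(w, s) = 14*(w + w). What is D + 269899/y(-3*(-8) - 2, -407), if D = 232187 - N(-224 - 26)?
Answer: 20493013/88 ≈ 2.3288e+5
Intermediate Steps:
y(w, s) = 28*w (y(w, s) = 14*(2*w) = 28*w)
D = 232437 (D = 232187 - (-224 - 26) = 232187 - 1*(-250) = 232187 + 250 = 232437)
D + 269899/y(-3*(-8) - 2, -407) = 232437 + 269899/((28*(-3*(-8) - 2))) = 232437 + 269899/((28*(24 - 2))) = 232437 + 269899/((28*22)) = 232437 + 269899/616 = 232437 + 269899*(1/616) = 232437 + 38557/88 = 20493013/88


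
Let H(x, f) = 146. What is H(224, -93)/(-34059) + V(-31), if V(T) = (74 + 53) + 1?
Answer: 4359406/34059 ≈ 128.00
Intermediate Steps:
V(T) = 128 (V(T) = 127 + 1 = 128)
H(224, -93)/(-34059) + V(-31) = 146/(-34059) + 128 = 146*(-1/34059) + 128 = -146/34059 + 128 = 4359406/34059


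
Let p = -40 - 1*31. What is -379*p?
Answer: 26909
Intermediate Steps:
p = -71 (p = -40 - 31 = -71)
-379*p = -379*(-71) = 26909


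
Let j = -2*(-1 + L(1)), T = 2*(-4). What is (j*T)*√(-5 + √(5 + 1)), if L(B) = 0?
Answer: -16*I*√(5 - √6) ≈ -25.553*I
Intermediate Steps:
T = -8
j = 2 (j = -2*(-1 + 0) = -2*(-1) = 2)
(j*T)*√(-5 + √(5 + 1)) = (2*(-8))*√(-5 + √(5 + 1)) = -16*√(-5 + √6)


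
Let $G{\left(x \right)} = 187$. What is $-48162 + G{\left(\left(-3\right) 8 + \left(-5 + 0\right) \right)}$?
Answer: $-47975$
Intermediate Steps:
$-48162 + G{\left(\left(-3\right) 8 + \left(-5 + 0\right) \right)} = -48162 + 187 = -47975$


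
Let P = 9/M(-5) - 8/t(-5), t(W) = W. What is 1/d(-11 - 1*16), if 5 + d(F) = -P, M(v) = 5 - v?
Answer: -2/15 ≈ -0.13333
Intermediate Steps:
P = 5/2 (P = 9/(5 - 1*(-5)) - 8/(-5) = 9/(5 + 5) - 8*(-1/5) = 9/10 + 8/5 = 5/2 ≈ 2.5000)
d(F) = -15/2 (d(F) = -5 - 1*5/2 = -5 - 5/2 = -15/2)
1/d(-11 - 1*16) = 1/(-15/2) = -2/15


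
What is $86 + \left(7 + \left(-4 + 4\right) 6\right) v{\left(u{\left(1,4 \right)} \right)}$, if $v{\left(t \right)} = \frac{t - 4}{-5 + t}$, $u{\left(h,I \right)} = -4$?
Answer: $\frac{830}{9} \approx 92.222$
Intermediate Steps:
$v{\left(t \right)} = \frac{-4 + t}{-5 + t}$
$86 + \left(7 + \left(-4 + 4\right) 6\right) v{\left(u{\left(1,4 \right)} \right)} = 86 + \left(7 + \left(-4 + 4\right) 6\right) \frac{-4 - 4}{-5 - 4} = 86 + \left(7 + 0 \cdot 6\right) \frac{1}{-9} \left(-8\right) = 86 + \left(7 + 0\right) \left(\left(- \frac{1}{9}\right) \left(-8\right)\right) = 86 + 7 \cdot \frac{8}{9} = 86 + \frac{56}{9} = \frac{830}{9}$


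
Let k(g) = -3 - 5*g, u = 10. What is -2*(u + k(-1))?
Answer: -24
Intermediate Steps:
-2*(u + k(-1)) = -2*(10 + (-3 - 5*(-1))) = -2*(10 + (-3 + 5)) = -2*(10 + 2) = -2*12 = -24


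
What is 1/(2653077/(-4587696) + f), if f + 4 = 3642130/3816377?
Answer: -5836125832464/21149888933039 ≈ -0.27594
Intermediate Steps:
f = -11623378/3816377 (f = -4 + 3642130/3816377 = -11623378/3816377 ≈ -3.0457)
1/(2653077/(-4587696) + f) = 1/(2653077/(-4587696) - 11623378/3816377) = 1/(2653077*(-1/4587696) - 11623378/3816377) = 1/(-884359/1529232 - 11623378/3816377) = 1/(-21149888933039/5836125832464) = -5836125832464/21149888933039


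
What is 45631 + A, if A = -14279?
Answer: 31352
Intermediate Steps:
45631 + A = 45631 - 14279 = 31352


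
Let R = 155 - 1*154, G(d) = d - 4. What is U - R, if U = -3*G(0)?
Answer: 11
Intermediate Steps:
G(d) = -4 + d
R = 1 (R = 155 - 154 = 1)
U = 12 (U = -3*(-4 + 0) = -3*(-4) = 12)
U - R = 12 - 1*1 = 12 - 1 = 11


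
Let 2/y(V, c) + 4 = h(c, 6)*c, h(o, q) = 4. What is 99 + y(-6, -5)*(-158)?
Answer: 673/6 ≈ 112.17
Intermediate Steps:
y(V, c) = 2/(-4 + 4*c)
99 + y(-6, -5)*(-158) = 99 + (1/(2*(-1 - 5)))*(-158) = 99 + ((1/2)/(-6))*(-158) = 99 + ((1/2)*(-1/6))*(-158) = 99 - 1/12*(-158) = 99 + 79/6 = 673/6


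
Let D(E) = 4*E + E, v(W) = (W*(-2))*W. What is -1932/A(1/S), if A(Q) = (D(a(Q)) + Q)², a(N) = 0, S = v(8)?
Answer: -31653888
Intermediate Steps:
v(W) = -2*W² (v(W) = (-2*W)*W = -2*W²)
S = -128 (S = -2*8² = -2*64 = -128)
D(E) = 5*E
A(Q) = Q² (A(Q) = (5*0 + Q)² = (0 + Q)² = Q²)
-1932/A(1/S) = -1932/((1/(-128))²) = -1932/((-1/128)²) = -1932/1/16384 = -1932*16384 = -31653888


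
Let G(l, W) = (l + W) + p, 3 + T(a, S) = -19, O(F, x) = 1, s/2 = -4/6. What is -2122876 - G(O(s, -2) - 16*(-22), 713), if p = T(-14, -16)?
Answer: -2123920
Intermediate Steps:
s = -4/3 (s = 2*(-4/6) = 2*(-4*1/6) = 2*(-2/3) = -4/3 ≈ -1.3333)
T(a, S) = -22 (T(a, S) = -3 - 19 = -22)
p = -22
G(l, W) = -22 + W + l (G(l, W) = (l + W) - 22 = (W + l) - 22 = -22 + W + l)
-2122876 - G(O(s, -2) - 16*(-22), 713) = -2122876 - (-22 + 713 + (1 - 16*(-22))) = -2122876 - (-22 + 713 + (1 + 352)) = -2122876 - (-22 + 713 + 353) = -2122876 - 1*1044 = -2122876 - 1044 = -2123920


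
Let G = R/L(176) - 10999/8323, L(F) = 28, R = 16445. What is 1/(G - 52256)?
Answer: -33292/1720197643 ≈ -1.9354e-5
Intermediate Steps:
G = 19509109/33292 (G = 16445/28 - 10999/8323 = 19509109/33292 ≈ 586.00)
1/(G - 52256) = 1/(19509109/33292 - 52256) = 1/(-1720197643/33292) = -33292/1720197643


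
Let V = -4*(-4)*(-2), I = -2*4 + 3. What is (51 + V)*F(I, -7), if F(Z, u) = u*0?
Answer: 0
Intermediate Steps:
I = -5 (I = -8 + 3 = -5)
F(Z, u) = 0
V = -32 (V = 16*(-2) = -32)
(51 + V)*F(I, -7) = (51 - 32)*0 = 19*0 = 0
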